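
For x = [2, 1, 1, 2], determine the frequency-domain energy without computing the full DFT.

Parseval: Σ|x[n]|² = (1/N)Σ|X[k]|², so Σ|X[k]|² = N·Σ|x[n]|² = 4·10.0000

Σ|X[k]|² = N·Σ|x[n]|² = 4·10.0000 = 40.0000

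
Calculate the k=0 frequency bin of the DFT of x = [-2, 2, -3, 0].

X[0] = Σ(n=0 to 3) x[n] · ω_4^0 = Σ x[n]
= (-2) + (2) + (-3) + (0)

X[0] = -3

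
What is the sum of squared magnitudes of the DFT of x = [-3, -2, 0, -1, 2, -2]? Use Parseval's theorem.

Parseval: Σ|x[n]|² = (1/N)Σ|X[k]|², so Σ|X[k]|² = N·Σ|x[n]|² = 6·22.0000

Σ|X[k]|² = N·Σ|x[n]|² = 6·22.0000 = 132.0000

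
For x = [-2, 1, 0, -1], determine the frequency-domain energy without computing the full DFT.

Parseval: Σ|x[n]|² = (1/N)Σ|X[k]|², so Σ|X[k]|² = N·Σ|x[n]|² = 4·6.0000

Σ|X[k]|² = N·Σ|x[n]|² = 4·6.0000 = 24.0000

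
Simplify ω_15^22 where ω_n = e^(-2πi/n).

Since ω_15^15 = 1, powers reduce modulo 15.
22 mod 15 = 7
So ω_15^22 = ω_15^7 = e^(-2πi·7/15)

ω_15^22 = ω_15^7 = -0.9781-0.2079i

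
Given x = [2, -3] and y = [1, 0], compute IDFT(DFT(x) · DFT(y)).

(x ⊛ y)[n] = Σ(m=0 to 1) x[m] · y[(n-m) mod 2]

Computing each output sample:
(x ⊛ y)[0] = 2
(x ⊛ y)[1] = -3

x ⊛ y = [2, -3]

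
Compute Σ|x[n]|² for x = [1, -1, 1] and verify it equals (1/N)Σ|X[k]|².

Time domain:
Σ|x[n]|² = |1|² + |-1|² + |1|² = 3.0000

Frequency domain:
(1/3)Σ|X[k]|² = (1/3)(|1|² + |1.0000+1.7321i|² + |1.0000-1.7321i|²) = (1/3)·9.0000 = 3.0000

Both sides agree, confirming Parseval's theorem.

Σ|x[n]|² = (1/N)Σ|X[k]|² = 3.0000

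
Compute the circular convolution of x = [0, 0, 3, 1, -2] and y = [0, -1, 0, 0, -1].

(x ⊛ y)[n] = Σ(m=0 to 4) x[m] · y[(n-m) mod 5]

Computing each output sample:
(x ⊛ y)[0] = 2
(x ⊛ y)[1] = -3
(x ⊛ y)[2] = -1
(x ⊛ y)[3] = -1
(x ⊛ y)[4] = -1

x ⊛ y = [2, -3, -1, -1, -1]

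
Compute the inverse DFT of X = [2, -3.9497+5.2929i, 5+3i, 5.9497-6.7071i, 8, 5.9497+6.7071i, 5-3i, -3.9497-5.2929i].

x[n] = (1/8) Σ(k=0 to 7) X[k] · e^(2πikn/8)

Computing each x[n]:
x[0] = 3
x[1] = -3
x[2] = -3
x[3] = 2
x[4] = 2
x[5] = 0
x[6] = 3
x[7] = -2

x = [3, -3, -3, 2, 2, 0, 3, -2]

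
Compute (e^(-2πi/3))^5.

Since ω_3^3 = 1, powers reduce modulo 3.
5 mod 3 = 2
So ω_3^5 = ω_3^2 = e^(-2πi·2/3)

ω_3^5 = ω_3^2 = -0.5000+0.8660i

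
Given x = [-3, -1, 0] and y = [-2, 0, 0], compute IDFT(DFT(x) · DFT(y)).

(x ⊛ y)[n] = Σ(m=0 to 2) x[m] · y[(n-m) mod 3]

Computing each output sample:
(x ⊛ y)[0] = 6
(x ⊛ y)[1] = 2
(x ⊛ y)[2] = 0

x ⊛ y = [6, 2, 0]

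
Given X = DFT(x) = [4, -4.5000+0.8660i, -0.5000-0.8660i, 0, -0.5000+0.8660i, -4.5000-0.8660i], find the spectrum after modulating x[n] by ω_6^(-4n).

Modulation property: DFT(ω_6^(-4n)·x[n]) = X[(k-4) mod 6], so circularly shift X by 4 positions.

X[k-4] = [-0.5000-0.8660i, 0, -0.5000+0.8660i, -4.5000-0.8660i, 4, -4.5000+0.8660i]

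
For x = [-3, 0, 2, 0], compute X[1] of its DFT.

X[1] = Σ(n=0 to 3) x[n] · ω_4^(1n) where ω_4 = e^(-2πi/4)
= (-3)·ω_4^0 + (0)·ω_4^1 + (2)·ω_4^2 + (0)·ω_4^3

X[1] = -5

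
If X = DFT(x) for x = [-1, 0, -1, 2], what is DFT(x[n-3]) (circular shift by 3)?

Time shift by 3: X_shifted[k] = ω_4^(3k) · X[k]
Shifted x = [0, -1, 2, -1]

DFT(x[n-3]) = [0, -2, 4, -2]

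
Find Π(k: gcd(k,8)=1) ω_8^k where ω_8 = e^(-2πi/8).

The primitive 8th roots of unity are ω_8^k for k coprime to 8: k ∈ {1, 3, 5, 7}
Their product equals the constant term of the cyclotomic polynomial Φ_8(x) up to sign.
For n ≥ 3, the product of all primitive nth roots of unity is 1. (For n=1 it is 1; for n=2 it is -1.)

1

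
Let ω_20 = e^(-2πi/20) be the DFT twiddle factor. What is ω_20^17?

ω_20^17 = e^(-2πi·17/20)
= cos(-2π·17/20) + i·sin(-2π·17/20)
= cos(-34π/20) + i·sin(-34π/20)

ω_20^17 = cos(-34π/20) + i·sin(-34π/20) = 0.5878+0.8090i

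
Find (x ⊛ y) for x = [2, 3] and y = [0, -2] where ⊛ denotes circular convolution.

(x ⊛ y)[n] = Σ(m=0 to 1) x[m] · y[(n-m) mod 2]

Computing each output sample:
(x ⊛ y)[0] = -6
(x ⊛ y)[1] = -4

x ⊛ y = [-6, -4]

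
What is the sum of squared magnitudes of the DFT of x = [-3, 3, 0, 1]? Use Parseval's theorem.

Parseval: Σ|x[n]|² = (1/N)Σ|X[k]|², so Σ|X[k]|² = N·Σ|x[n]|² = 4·19.0000

Σ|X[k]|² = N·Σ|x[n]|² = 4·19.0000 = 76.0000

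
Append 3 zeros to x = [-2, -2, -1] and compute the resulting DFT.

Original 3-point DFT: [-5, -0.5000+0.8660i, -0.5000-0.8660i]
Zero-padded 6-point DFT provides frequency interpolation.

DFT_6([x, 0, ...]) = [-5, -2.5000+2.5981i, -0.5000+0.8660i, -1, -0.5000-0.8660i, -2.5000-2.5981i]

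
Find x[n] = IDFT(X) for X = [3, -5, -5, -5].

x[n] = (1/4) Σ(k=0 to 3) X[k] · e^(2πikn/4)

Computing each x[n]:
x[0] = -3
x[1] = 2
x[2] = 2
x[3] = 2

x = [-3, 2, 2, 2]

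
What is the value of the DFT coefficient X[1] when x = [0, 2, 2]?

X[1] = Σ(n=0 to 2) x[n] · ω_3^(1n) where ω_3 = e^(-2πi/3)
= (0)·ω_3^0 + (2)·ω_3^1 + (2)·ω_3^2

X[1] = -2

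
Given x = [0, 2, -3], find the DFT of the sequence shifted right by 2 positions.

Time shift by 2: X_shifted[k] = ω_3^(2k) · X[k]
Shifted x = [2, -3, 0]

DFT(x[n-2]) = [-1, 3.5000+2.5981i, 3.5000-2.5981i]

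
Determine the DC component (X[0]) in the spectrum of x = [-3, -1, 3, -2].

X[0] = Σ(n=0 to 3) x[n] · ω_4^0 = Σ x[n]
= (-3) + (-1) + (3) + (-2)

X[0] = -3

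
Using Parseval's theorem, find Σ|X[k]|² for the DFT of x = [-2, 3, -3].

Parseval: Σ|x[n]|² = (1/N)Σ|X[k]|², so Σ|X[k]|² = N·Σ|x[n]|² = 3·22.0000

Σ|X[k]|² = N·Σ|x[n]|² = 3·22.0000 = 66.0000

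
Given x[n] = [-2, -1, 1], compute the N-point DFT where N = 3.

X[k] = Σ(n=0 to 2) x[n] · ω_3^(nk)
where ω_3 = e^(-2πi/3)

Computing each X[k]:
X[0] = -2
X[1] = -2.0000+1.7321i
X[2] = -2.0000-1.7321i

X = [-2, -2.0000+1.7321i, -2.0000-1.7321i]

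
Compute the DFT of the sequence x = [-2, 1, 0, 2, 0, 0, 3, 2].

X[k] = Σ(n=0 to 7) x[n] · ω_8^(nk)
where ω_8 = e^(-2πi/8)

Computing each X[k]:
X[0] = 6
X[1] = -1.2929+2.2929i
X[2] = -5+3i
X[3] = -2.7071-3.7071i
X[4] = -4
X[5] = -2.7071+3.7071i
X[6] = -5-3i
X[7] = -1.2929-2.2929i

X = [6, -1.2929+2.2929i, -5+3i, -2.7071-3.7071i, -4, -2.7071+3.7071i, -5-3i, -1.2929-2.2929i]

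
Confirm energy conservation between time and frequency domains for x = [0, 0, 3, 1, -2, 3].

Time domain:
Σ|x[n]|² = |0|² + |0|² + |3|² + |1|² + |-2|² + |3|² = 23.0000

Frequency domain:
(1/6)Σ|X[k]|² = (1/6)(|5|² + |-1.7321i|² + |-1.0000+6.9282i|² + |-3|² + |-1.0000-6.9282i|² + |1.7321i|²) = (1/6)·138.0000 = 23.0000

Both sides agree, confirming Parseval's theorem.

Σ|x[n]|² = (1/N)Σ|X[k]|² = 23.0000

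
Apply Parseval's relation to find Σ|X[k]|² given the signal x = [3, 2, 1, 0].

Parseval: Σ|x[n]|² = (1/N)Σ|X[k]|², so Σ|X[k]|² = N·Σ|x[n]|² = 4·14.0000

Σ|X[k]|² = N·Σ|x[n]|² = 4·14.0000 = 56.0000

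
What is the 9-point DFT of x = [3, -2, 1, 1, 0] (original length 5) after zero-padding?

Original 5-point DFT: [3, 0.7639+1.9021i, 5.2361+1.1756i, 5.2361-1.1756i, 0.7639-1.9021i]
Zero-padded 9-point DFT provides frequency interpolation.

DFT_9([x, 0, ...]) = [3, 1.1416-0.5653i, 1.2130+2.4936i, 4.5000+2.5981i, 5.1454+0.4608i, 5.1454-0.4608i, 4.5000-2.5981i, 1.2130-2.4936i, 1.1416+0.5653i]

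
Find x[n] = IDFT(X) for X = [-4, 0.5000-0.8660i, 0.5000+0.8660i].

x[n] = (1/3) Σ(k=0 to 2) X[k] · e^(2πikn/3)

Computing each x[n]:
x[0] = -1
x[1] = -1
x[2] = -2

x = [-1, -1, -2]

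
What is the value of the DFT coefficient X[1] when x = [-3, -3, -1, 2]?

X[1] = Σ(n=0 to 3) x[n] · ω_4^(1n) where ω_4 = e^(-2πi/4)
= (-3)·ω_4^0 + (-3)·ω_4^1 + (-1)·ω_4^2 + (2)·ω_4^3

X[1] = -2+5i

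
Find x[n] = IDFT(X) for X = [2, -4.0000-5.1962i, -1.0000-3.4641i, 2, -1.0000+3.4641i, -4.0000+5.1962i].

x[n] = (1/6) Σ(k=0 to 5) X[k] · e^(2πikn/6)

Computing each x[n]:
x[0] = -1
x[1] = 2
x[2] = 2
x[3] = 1
x[4] = 1
x[5] = -3

x = [-1, 2, 2, 1, 1, -3]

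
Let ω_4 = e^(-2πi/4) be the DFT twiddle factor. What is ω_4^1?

ω_4^1 = e^(-2πi·1/4)
= cos(-2π·1/4) + i·sin(-2π·1/4)
= cos(-2π/4) + i·sin(-2π/4)

ω_4^1 = cos(-2π/4) + i·sin(-2π/4) = -1i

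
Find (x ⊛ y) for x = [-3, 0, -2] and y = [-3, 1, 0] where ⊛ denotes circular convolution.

(x ⊛ y)[n] = Σ(m=0 to 2) x[m] · y[(n-m) mod 3]

Computing each output sample:
(x ⊛ y)[0] = 7
(x ⊛ y)[1] = -3
(x ⊛ y)[2] = 6

x ⊛ y = [7, -3, 6]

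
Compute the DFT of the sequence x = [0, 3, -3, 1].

X[k] = Σ(n=0 to 3) x[n] · ω_4^(nk)
where ω_4 = e^(-2πi/4)

Computing each X[k]:
X[0] = 1
X[1] = 3-2i
X[2] = -7
X[3] = 3+2i

X = [1, 3-2i, -7, 3+2i]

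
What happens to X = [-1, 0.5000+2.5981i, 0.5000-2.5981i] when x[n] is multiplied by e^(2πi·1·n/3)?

Modulation property: DFT(ω_3^(-1n)·x[n]) = X[(k-1) mod 3], so circularly shift X by 1 positions.

X[k-1] = [0.5000-2.5981i, -1, 0.5000+2.5981i]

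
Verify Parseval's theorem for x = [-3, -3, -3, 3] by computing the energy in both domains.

Time domain:
Σ|x[n]|² = |-3|² + |-3|² + |-3|² + |3|² = 36.0000

Frequency domain:
(1/4)Σ|X[k]|² = (1/4)(|-6|² + |6i|² + |-6|² + |-6i|²) = (1/4)·144.0000 = 36.0000

Both sides agree, confirming Parseval's theorem.

Σ|x[n]|² = (1/N)Σ|X[k]|² = 36.0000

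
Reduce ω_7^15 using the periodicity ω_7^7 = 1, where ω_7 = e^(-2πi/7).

Since ω_7^7 = 1, powers reduce modulo 7.
15 mod 7 = 1
So ω_7^15 = ω_7^1 = e^(-2πi·1/7)

ω_7^15 = ω_7^1 = 0.6235-0.7818i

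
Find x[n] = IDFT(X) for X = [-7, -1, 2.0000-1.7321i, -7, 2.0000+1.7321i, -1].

x[n] = (1/6) Σ(k=0 to 5) X[k] · e^(2πikn/6)

Computing each x[n]:
x[0] = -2
x[1] = 0
x[2] = -3
x[3] = 1
x[4] = -2
x[5] = -1

x = [-2, 0, -3, 1, -2, -1]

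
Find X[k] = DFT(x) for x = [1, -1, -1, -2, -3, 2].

X[k] = Σ(n=0 to 5) x[n] · ω_6^(nk)
where ω_6 = e^(-2πi/6)

Computing each X[k]:
X[0] = -4
X[1] = 5.5000+0.8660i
X[2] = 0.5000+4.3301i
X[3] = -2
X[4] = 0.5000-4.3301i
X[5] = 5.5000-0.8660i

X = [-4, 5.5000+0.8660i, 0.5000+4.3301i, -2, 0.5000-4.3301i, 5.5000-0.8660i]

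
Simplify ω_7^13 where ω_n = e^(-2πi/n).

Since ω_7^7 = 1, powers reduce modulo 7.
13 mod 7 = 6
So ω_7^13 = ω_7^6 = e^(-2πi·6/7)

ω_7^13 = ω_7^6 = 0.6235+0.7818i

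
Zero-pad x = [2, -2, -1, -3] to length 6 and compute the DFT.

Original 4-point DFT: [-4, 3-1i, 6, 3+1i]
Zero-padded 6-point DFT provides frequency interpolation.

DFT_6([x, 0, ...]) = [-4, 4.5000+2.5981i, 0.5000+0.8660i, 6, 0.5000-0.8660i, 4.5000-2.5981i]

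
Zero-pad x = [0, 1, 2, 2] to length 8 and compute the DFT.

Original 4-point DFT: [5, -2+1i, -1, -2-1i]
Zero-padded 8-point DFT provides frequency interpolation.

DFT_8([x, 0, ...]) = [5, -0.7071-4.1213i, -2+1i, 0.7071-0.1213i, -1, 0.7071+0.1213i, -2-1i, -0.7071+4.1213i]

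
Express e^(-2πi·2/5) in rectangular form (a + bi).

ω_5^2 = e^(-2πi·2/5)
= cos(-2π·2/5) + i·sin(-2π·2/5)
= cos(-4π/5) + i·sin(-4π/5)

ω_5^2 = cos(-4π/5) + i·sin(-4π/5) = -0.8090-0.5878i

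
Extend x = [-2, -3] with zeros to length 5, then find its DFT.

Original 2-point DFT: [-5, 1]
Zero-padded 5-point DFT provides frequency interpolation.

DFT_5([x, 0, ...]) = [-5, -2.9271+2.8532i, 0.4271+1.7634i, 0.4271-1.7634i, -2.9271-2.8532i]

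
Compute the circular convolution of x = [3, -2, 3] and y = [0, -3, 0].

(x ⊛ y)[n] = Σ(m=0 to 2) x[m] · y[(n-m) mod 3]

Computing each output sample:
(x ⊛ y)[0] = -9
(x ⊛ y)[1] = -9
(x ⊛ y)[2] = 6

x ⊛ y = [-9, -9, 6]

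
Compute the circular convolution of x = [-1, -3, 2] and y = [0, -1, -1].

(x ⊛ y)[n] = Σ(m=0 to 2) x[m] · y[(n-m) mod 3]

Computing each output sample:
(x ⊛ y)[0] = 1
(x ⊛ y)[1] = -1
(x ⊛ y)[2] = 4

x ⊛ y = [1, -1, 4]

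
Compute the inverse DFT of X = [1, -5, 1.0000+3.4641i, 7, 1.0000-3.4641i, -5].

x[n] = (1/6) Σ(k=0 to 5) X[k] · e^(2πikn/6)

Computing each x[n]:
x[0] = 0
x[1] = -3
x[2] = 3
x[3] = 1
x[4] = 1
x[5] = -1

x = [0, -3, 3, 1, 1, -1]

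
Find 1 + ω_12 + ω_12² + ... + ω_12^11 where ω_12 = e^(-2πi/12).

Sum of all nth roots of unity equals 0 for n > 1 (geometric series with r ≠ 1).

0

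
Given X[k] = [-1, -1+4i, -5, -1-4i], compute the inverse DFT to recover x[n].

x[n] = (1/4) Σ(k=0 to 3) X[k] · e^(2πikn/4)

Computing each x[n]:
x[0] = -2
x[1] = -1
x[2] = -1
x[3] = 3

x = [-2, -1, -1, 3]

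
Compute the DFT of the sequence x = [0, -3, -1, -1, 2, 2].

X[k] = Σ(n=0 to 5) x[n] · ω_6^(nk)
where ω_6 = e^(-2πi/6)

Computing each X[k]:
X[0] = -1
X[1] = 6.9282i
X[2] = -1.0000+1.7321i
X[3] = 3
X[4] = -1.0000-1.7321i
X[5] = -6.9282i

X = [-1, 6.9282i, -1.0000+1.7321i, 3, -1.0000-1.7321i, -6.9282i]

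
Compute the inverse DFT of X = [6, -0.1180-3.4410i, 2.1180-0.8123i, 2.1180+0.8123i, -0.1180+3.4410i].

x[n] = (1/5) Σ(k=0 to 4) X[k] · e^(2πikn/5)

Computing each x[n]:
x[0] = 2
x[1] = 2
x[2] = 2
x[3] = 1
x[4] = -1

x = [2, 2, 2, 1, -1]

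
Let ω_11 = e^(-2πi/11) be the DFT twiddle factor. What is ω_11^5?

ω_11^5 = e^(-2πi·5/11)
= cos(-2π·5/11) + i·sin(-2π·5/11)
= cos(-10π/11) + i·sin(-10π/11)

ω_11^5 = cos(-10π/11) + i·sin(-10π/11) = -0.9595-0.2817i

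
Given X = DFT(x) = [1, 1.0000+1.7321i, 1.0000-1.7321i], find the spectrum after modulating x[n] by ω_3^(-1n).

Modulation property: DFT(ω_3^(-1n)·x[n]) = X[(k-1) mod 3], so circularly shift X by 1 positions.

X[k-1] = [1.0000-1.7321i, 1, 1.0000+1.7321i]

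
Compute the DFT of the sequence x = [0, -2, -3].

X[k] = Σ(n=0 to 2) x[n] · ω_3^(nk)
where ω_3 = e^(-2πi/3)

Computing each X[k]:
X[0] = -5
X[1] = 2.5000-0.8660i
X[2] = 2.5000+0.8660i

X = [-5, 2.5000-0.8660i, 2.5000+0.8660i]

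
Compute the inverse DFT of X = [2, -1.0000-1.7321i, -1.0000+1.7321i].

x[n] = (1/3) Σ(k=0 to 2) X[k] · e^(2πikn/3)

Computing each x[n]:
x[0] = 0
x[1] = 2
x[2] = 0

x = [0, 2, 0]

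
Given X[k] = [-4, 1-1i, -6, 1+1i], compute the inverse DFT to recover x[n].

x[n] = (1/4) Σ(k=0 to 3) X[k] · e^(2πikn/4)

Computing each x[n]:
x[0] = -2
x[1] = 1
x[2] = -3
x[3] = 0

x = [-2, 1, -3, 0]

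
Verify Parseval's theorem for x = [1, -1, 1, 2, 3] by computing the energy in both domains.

Time domain:
Σ|x[n]|² = |1|² + |-1|² + |1|² + |2|² + |3|² = 16.0000

Frequency domain:
(1/5)Σ|X[k]|² = (1/5)(|6|² + |-0.8090+4.3920i|² + |0.3090+1.4001i|² + |0.3090-1.4001i|² + |-0.8090-4.3920i|²) = (1/5)·80.0000 = 16.0000

Both sides agree, confirming Parseval's theorem.

Σ|x[n]|² = (1/N)Σ|X[k]|² = 16.0000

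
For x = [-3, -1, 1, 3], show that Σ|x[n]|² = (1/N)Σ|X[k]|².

Time domain:
Σ|x[n]|² = |-3|² + |-1|² + |1|² + |3|² = 20.0000

Frequency domain:
(1/4)Σ|X[k]|² = (1/4)(|0|² + |-4+4i|² + |-4|² + |-4-4i|²) = (1/4)·80.0000 = 20.0000

Both sides agree, confirming Parseval's theorem.

Σ|x[n]|² = (1/N)Σ|X[k]|² = 20.0000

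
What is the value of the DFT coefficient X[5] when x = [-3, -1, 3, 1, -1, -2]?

X[5] = Σ(n=0 to 5) x[n] · ω_6^(5n) where ω_6 = e^(-2πi/6)
= (-3)·ω_6^0 + (-1)·ω_6^5 + (3)·ω_6^10 + (1)·ω_6^15 + (-1)·ω_6^20 + (-2)·ω_6^25

X[5] = -6.5000+4.3301i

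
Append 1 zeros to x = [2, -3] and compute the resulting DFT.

Original 2-point DFT: [-1, 5]
Zero-padded 3-point DFT provides frequency interpolation.

DFT_3([x, 0, ...]) = [-1, 3.5000+2.5981i, 3.5000-2.5981i]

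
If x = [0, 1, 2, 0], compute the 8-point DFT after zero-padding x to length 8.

Original 4-point DFT: [3, -2-1i, 1, -2+1i]
Zero-padded 8-point DFT provides frequency interpolation.

DFT_8([x, 0, ...]) = [3, 0.7071-2.7071i, -2-1i, -0.7071+1.2929i, 1, -0.7071-1.2929i, -2+1i, 0.7071+2.7071i]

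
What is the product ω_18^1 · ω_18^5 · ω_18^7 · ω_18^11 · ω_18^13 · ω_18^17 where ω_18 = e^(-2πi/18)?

The primitive 18th roots of unity are ω_18^k for k coprime to 18: k ∈ {1, 5, 7, 11, 13, 17}
Their product equals the constant term of the cyclotomic polynomial Φ_18(x) up to sign.
For n ≥ 3, the product of all primitive nth roots of unity is 1. (For n=1 it is 1; for n=2 it is -1.)

1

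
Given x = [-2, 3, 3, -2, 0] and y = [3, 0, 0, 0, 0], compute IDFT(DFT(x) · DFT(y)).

(x ⊛ y)[n] = Σ(m=0 to 4) x[m] · y[(n-m) mod 5]

Computing each output sample:
(x ⊛ y)[0] = -6
(x ⊛ y)[1] = 9
(x ⊛ y)[2] = 9
(x ⊛ y)[3] = -6
(x ⊛ y)[4] = 0

x ⊛ y = [-6, 9, 9, -6, 0]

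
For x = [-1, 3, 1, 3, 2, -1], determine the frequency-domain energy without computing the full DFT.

Parseval: Σ|x[n]|² = (1/N)Σ|X[k]|², so Σ|X[k]|² = N·Σ|x[n]|² = 6·25.0000

Σ|X[k]|² = N·Σ|x[n]|² = 6·25.0000 = 150.0000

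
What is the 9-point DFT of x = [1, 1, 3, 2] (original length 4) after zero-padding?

Original 4-point DFT: [7, -2+1i, 1, -2-1i]
Zero-padded 9-point DFT provides frequency interpolation.

DFT_9([x, 0, ...]) = [7, 1.2870-5.3293i, -2.6454-0.2788i, 1.0000+1.7321i, 1.3584-0.1457i, 1.3584+0.1457i, 1.0000-1.7321i, -2.6454+0.2788i, 1.2870+5.3293i]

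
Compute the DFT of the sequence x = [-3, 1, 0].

X[k] = Σ(n=0 to 2) x[n] · ω_3^(nk)
where ω_3 = e^(-2πi/3)

Computing each X[k]:
X[0] = -2
X[1] = -3.5000-0.8660i
X[2] = -3.5000+0.8660i

X = [-2, -3.5000-0.8660i, -3.5000+0.8660i]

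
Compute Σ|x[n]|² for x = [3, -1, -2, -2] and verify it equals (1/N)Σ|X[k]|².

Time domain:
Σ|x[n]|² = |3|² + |-1|² + |-2|² + |-2|² = 18.0000

Frequency domain:
(1/4)Σ|X[k]|² = (1/4)(|-2|² + |5-1i|² + |4|² + |5+1i|²) = (1/4)·72.0000 = 18.0000

Both sides agree, confirming Parseval's theorem.

Σ|x[n]|² = (1/N)Σ|X[k]|² = 18.0000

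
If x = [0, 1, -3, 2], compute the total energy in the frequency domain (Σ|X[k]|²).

Parseval: Σ|x[n]|² = (1/N)Σ|X[k]|², so Σ|X[k]|² = N·Σ|x[n]|² = 4·14.0000

Σ|X[k]|² = N·Σ|x[n]|² = 4·14.0000 = 56.0000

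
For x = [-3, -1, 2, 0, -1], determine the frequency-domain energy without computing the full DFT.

Parseval: Σ|x[n]|² = (1/N)Σ|X[k]|², so Σ|X[k]|² = N·Σ|x[n]|² = 5·15.0000

Σ|X[k]|² = N·Σ|x[n]|² = 5·15.0000 = 75.0000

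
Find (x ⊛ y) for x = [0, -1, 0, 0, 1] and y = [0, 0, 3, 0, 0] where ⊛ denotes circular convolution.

(x ⊛ y)[n] = Σ(m=0 to 4) x[m] · y[(n-m) mod 5]

Computing each output sample:
(x ⊛ y)[0] = 0
(x ⊛ y)[1] = 3
(x ⊛ y)[2] = 0
(x ⊛ y)[3] = -3
(x ⊛ y)[4] = 0

x ⊛ y = [0, 3, 0, -3, 0]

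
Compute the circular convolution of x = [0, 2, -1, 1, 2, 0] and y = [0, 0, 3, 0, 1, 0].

(x ⊛ y)[n] = Σ(m=0 to 5) x[m] · y[(n-m) mod 6]

Computing each output sample:
(x ⊛ y)[0] = 5
(x ⊛ y)[1] = 1
(x ⊛ y)[2] = 2
(x ⊛ y)[3] = 6
(x ⊛ y)[4] = -3
(x ⊛ y)[5] = 5

x ⊛ y = [5, 1, 2, 6, -3, 5]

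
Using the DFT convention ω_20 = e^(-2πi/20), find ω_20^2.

ω_20^2 = e^(-2πi·2/20)
= cos(-2π·2/20) + i·sin(-2π·2/20)
= cos(-4π/20) + i·sin(-4π/20)

ω_20^2 = cos(-4π/20) + i·sin(-4π/20) = 0.8090-0.5878i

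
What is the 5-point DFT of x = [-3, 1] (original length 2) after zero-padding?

Original 2-point DFT: [-2, -4]
Zero-padded 5-point DFT provides frequency interpolation.

DFT_5([x, 0, ...]) = [-2, -2.6910-0.9511i, -3.8090-0.5878i, -3.8090+0.5878i, -2.6910+0.9511i]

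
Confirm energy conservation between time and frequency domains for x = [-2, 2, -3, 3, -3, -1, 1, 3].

Time domain:
Σ|x[n]|² = |-2|² + |2|² + |-3|² + |3|² + |-3|² + |-1|² + |1|² + |3|² = 46.0000

Frequency domain:
(1/8)Σ|X[k]|² = (1/8)(|0|² + |3.1213+1.8787i|² + |-3+5i|² + |-1.1213-6.1213i|² + |-14|² + |-1.1213+6.1213i|² + |-3-5i|² + |3.1213-1.8787i|²) = (1/8)·368.0000 = 46.0000

Both sides agree, confirming Parseval's theorem.

Σ|x[n]|² = (1/N)Σ|X[k]|² = 46.0000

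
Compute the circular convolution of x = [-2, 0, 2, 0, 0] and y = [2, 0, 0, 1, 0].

(x ⊛ y)[n] = Σ(m=0 to 4) x[m] · y[(n-m) mod 5]

Computing each output sample:
(x ⊛ y)[0] = -2
(x ⊛ y)[1] = 0
(x ⊛ y)[2] = 4
(x ⊛ y)[3] = -2
(x ⊛ y)[4] = 0

x ⊛ y = [-2, 0, 4, -2, 0]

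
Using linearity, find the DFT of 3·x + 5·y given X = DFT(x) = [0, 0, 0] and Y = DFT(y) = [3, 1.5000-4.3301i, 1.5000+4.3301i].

By linearity: DFT(3x + 5y) = 3·DFT(x) + 5·DFT(y)
= 3·[0, 0, 0] + 5·[3, 1.5000-4.3301i, 1.5000+4.3301i]

Computing element-wise:
Z[0] = 3·(0) + 5·(3) = 15
Z[1] = 3·(0) + 5·(1.5000-4.3301i) = 7.5000-21.6505i
Z[2] = 3·(0) + 5·(1.5000+4.3301i) = 7.5000+21.6505i

DFT(3x + 5y) = 3·X + 5·Y = [15, 7.5000-21.6505i, 7.5000+21.6505i]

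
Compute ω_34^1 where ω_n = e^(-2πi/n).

ω_34^1 = e^(-2πi·1/34)
= cos(-2π·1/34) + i·sin(-2π·1/34)
= cos(-2π/34) + i·sin(-2π/34)

ω_34^1 = cos(-2π/34) + i·sin(-2π/34) = 0.9830-0.1837i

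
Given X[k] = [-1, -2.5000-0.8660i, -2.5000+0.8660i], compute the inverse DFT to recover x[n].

x[n] = (1/3) Σ(k=0 to 2) X[k] · e^(2πikn/3)

Computing each x[n]:
x[0] = -2
x[1] = 1
x[2] = 0

x = [-2, 1, 0]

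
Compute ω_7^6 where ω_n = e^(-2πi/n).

ω_7^6 = e^(-2πi·6/7)
= cos(-2π·6/7) + i·sin(-2π·6/7)
= cos(-12π/7) + i·sin(-12π/7)

ω_7^6 = cos(-12π/7) + i·sin(-12π/7) = 0.6235+0.7818i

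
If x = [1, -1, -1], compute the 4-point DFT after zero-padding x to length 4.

Original 3-point DFT: [-1, 2, 2]
Zero-padded 4-point DFT provides frequency interpolation.

DFT_4([x, 0, ...]) = [-1, 2+1i, 1, 2-1i]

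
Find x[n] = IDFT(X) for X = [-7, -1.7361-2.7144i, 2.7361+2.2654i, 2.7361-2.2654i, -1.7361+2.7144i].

x[n] = (1/5) Σ(k=0 to 4) X[k] · e^(2πikn/5)

Computing each x[n]:
x[0] = -1
x[1] = -2
x[2] = 1
x[3] = -2
x[4] = -3

x = [-1, -2, 1, -2, -3]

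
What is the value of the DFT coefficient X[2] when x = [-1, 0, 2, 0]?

X[2] = Σ(n=0 to 3) x[n] · ω_4^(2n) where ω_4 = e^(-2πi/4)
= (-1)·ω_4^0 + (0)·ω_4^2 + (2)·ω_4^4 + (0)·ω_4^6

X[2] = 1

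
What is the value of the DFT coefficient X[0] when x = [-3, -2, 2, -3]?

X[0] = Σ(n=0 to 3) x[n] · ω_4^0 = Σ x[n]
= (-3) + (-2) + (2) + (-3)

X[0] = -6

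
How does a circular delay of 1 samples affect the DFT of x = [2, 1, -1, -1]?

Time shift by 1: X_shifted[k] = ω_4^(1k) · X[k]
Shifted x = [-1, 2, 1, -1]

DFT(x[n-1]) = [1, -2-3i, -1, -2+3i]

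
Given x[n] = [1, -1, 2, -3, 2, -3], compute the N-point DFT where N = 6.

X[k] = Σ(n=0 to 5) x[n] · ω_6^(nk)
where ω_6 = e^(-2πi/6)

Computing each X[k]:
X[0] = -2
X[1] = -1.7321i
X[2] = -2.0000-1.7321i
X[3] = 12
X[4] = -2.0000+1.7321i
X[5] = 1.7321i

X = [-2, -1.7321i, -2.0000-1.7321i, 12, -2.0000+1.7321i, 1.7321i]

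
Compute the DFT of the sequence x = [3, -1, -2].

X[k] = Σ(n=0 to 2) x[n] · ω_3^(nk)
where ω_3 = e^(-2πi/3)

Computing each X[k]:
X[0] = 0
X[1] = 4.5000-0.8660i
X[2] = 4.5000+0.8660i

X = [0, 4.5000-0.8660i, 4.5000+0.8660i]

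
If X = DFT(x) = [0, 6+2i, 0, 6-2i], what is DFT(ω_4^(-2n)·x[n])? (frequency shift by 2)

Modulation property: DFT(ω_4^(-2n)·x[n]) = X[(k-2) mod 4], so circularly shift X by 2 positions.

X[k-2] = [0, 6-2i, 0, 6+2i]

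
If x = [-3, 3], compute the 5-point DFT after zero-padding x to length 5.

Original 2-point DFT: [0, -6]
Zero-padded 5-point DFT provides frequency interpolation.

DFT_5([x, 0, ...]) = [0, -2.0729-2.8532i, -5.4271-1.7634i, -5.4271+1.7634i, -2.0729+2.8532i]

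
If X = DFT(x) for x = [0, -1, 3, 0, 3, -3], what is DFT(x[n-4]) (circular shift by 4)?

Time shift by 4: X_shifted[k] = ω_6^(4k) · X[k]
Shifted x = [3, 0, 3, -3, 0, -1]

DFT(x[n-4]) = [2, 4.0000-3.4641i, -1.0000+1.7321i, 10, -1.0000-1.7321i, 4.0000+3.4641i]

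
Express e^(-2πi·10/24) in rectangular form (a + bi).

ω_24^10 = e^(-2πi·10/24)
= cos(-2π·10/24) + i·sin(-2π·10/24)
= cos(-20π/24) + i·sin(-20π/24)

ω_24^10 = cos(-20π/24) + i·sin(-20π/24) = -0.8660-0.5000i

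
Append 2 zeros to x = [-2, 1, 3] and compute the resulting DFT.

Original 3-point DFT: [2, -4.0000+1.7321i, -4.0000-1.7321i]
Zero-padded 5-point DFT provides frequency interpolation.

DFT_5([x, 0, ...]) = [2, -4.1180-2.7144i, -1.8820+2.2654i, -1.8820-2.2654i, -4.1180+2.7144i]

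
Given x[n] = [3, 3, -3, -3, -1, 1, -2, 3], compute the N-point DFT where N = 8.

X[k] = Σ(n=0 to 7) x[n] · ω_8^(nk)
where ω_8 = e^(-2πi/8)

Computing each X[k]:
X[0] = 1
X[1] = 9.6569+3.8284i
X[2] = 7-4i
X[3] = -1.6569+1.8284i
X[4] = -7
X[5] = -1.6569-1.8284i
X[6] = 7+4i
X[7] = 9.6569-3.8284i

X = [1, 9.6569+3.8284i, 7-4i, -1.6569+1.8284i, -7, -1.6569-1.8284i, 7+4i, 9.6569-3.8284i]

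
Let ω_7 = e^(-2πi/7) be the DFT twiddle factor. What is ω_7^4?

ω_7^4 = e^(-2πi·4/7)
= cos(-2π·4/7) + i·sin(-2π·4/7)
= cos(-8π/7) + i·sin(-8π/7)

ω_7^4 = cos(-8π/7) + i·sin(-8π/7) = -0.9010+0.4339i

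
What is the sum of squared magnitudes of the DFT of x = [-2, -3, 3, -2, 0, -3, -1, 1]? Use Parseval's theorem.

Parseval: Σ|x[n]|² = (1/N)Σ|X[k]|², so Σ|X[k]|² = N·Σ|x[n]|² = 8·37.0000

Σ|X[k]|² = N·Σ|x[n]|² = 8·37.0000 = 296.0000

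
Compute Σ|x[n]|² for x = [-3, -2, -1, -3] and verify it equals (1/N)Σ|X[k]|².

Time domain:
Σ|x[n]|² = |-3|² + |-2|² + |-1|² + |-3|² = 23.0000

Frequency domain:
(1/4)Σ|X[k]|² = (1/4)(|-9|² + |-2-1i|² + |1|² + |-2+1i|²) = (1/4)·92.0000 = 23.0000

Both sides agree, confirming Parseval's theorem.

Σ|x[n]|² = (1/N)Σ|X[k]|² = 23.0000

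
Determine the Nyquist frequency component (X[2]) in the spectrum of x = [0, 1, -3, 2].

X[2] = Σ(n=0 to 3) x[n] · ω_4^(2n) where ω_4 = e^(-2πi/4)
= (0)·ω_4^0 + (1)·ω_4^2 + (-3)·ω_4^4 + (2)·ω_4^6

X[2] = -6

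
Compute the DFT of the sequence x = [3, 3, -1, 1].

X[k] = Σ(n=0 to 3) x[n] · ω_4^(nk)
where ω_4 = e^(-2πi/4)

Computing each X[k]:
X[0] = 6
X[1] = 4-2i
X[2] = -2
X[3] = 4+2i

X = [6, 4-2i, -2, 4+2i]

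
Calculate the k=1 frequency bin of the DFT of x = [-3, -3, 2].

X[1] = Σ(n=0 to 2) x[n] · ω_3^(1n) where ω_3 = e^(-2πi/3)
= (-3)·ω_3^0 + (-3)·ω_3^1 + (2)·ω_3^2

X[1] = -2.5000+4.3301i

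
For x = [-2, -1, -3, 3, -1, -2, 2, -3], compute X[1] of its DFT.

X[1] = Σ(n=0 to 7) x[n] · ω_8^(1n) where ω_8 = e^(-2πi/8)
= (-2)·ω_8^0 + (-1)·ω_8^1 + (-3)·ω_8^2 + (3)·ω_8^3 + (-1)·ω_8^4 + (-2)·ω_8^5 + (2)·ω_8^6 + (-3)·ω_8^7

X[1] = -4.5355+0.0503i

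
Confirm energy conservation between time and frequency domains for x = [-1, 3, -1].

Time domain:
Σ|x[n]|² = |-1|² + |3|² + |-1|² = 11.0000

Frequency domain:
(1/3)Σ|X[k]|² = (1/3)(|1|² + |-2.0000-3.4641i|² + |-2.0000+3.4641i|²) = (1/3)·33.0000 = 11.0000

Both sides agree, confirming Parseval's theorem.

Σ|x[n]|² = (1/N)Σ|X[k]|² = 11.0000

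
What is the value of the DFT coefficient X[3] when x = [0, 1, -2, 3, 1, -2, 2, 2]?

X[3] = Σ(n=0 to 7) x[n] · ω_8^(3n) where ω_8 = e^(-2πi/8)
= (0)·ω_8^0 + (1)·ω_8^3 + (-2)·ω_8^6 + (3)·ω_8^9 + (1)·ω_8^12 + (-2)·ω_8^15 + (2)·ω_8^18 + (2)·ω_8^21

X[3] = -2.4142-6.8284i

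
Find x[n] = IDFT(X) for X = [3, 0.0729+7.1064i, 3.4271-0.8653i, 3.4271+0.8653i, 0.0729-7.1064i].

x[n] = (1/5) Σ(k=0 to 4) X[k] · e^(2πikn/5)

Computing each x[n]:
x[0] = 2
x[1] = -3
x[2] = -1
x[3] = 3
x[4] = 2

x = [2, -3, -1, 3, 2]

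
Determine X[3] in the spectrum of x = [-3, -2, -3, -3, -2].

X[3] = Σ(n=0 to 4) x[n] · ω_5^(3n) where ω_5 = e^(-2πi/5)
= (-3)·ω_5^0 + (-2)·ω_5^3 + (-3)·ω_5^6 + (-3)·ω_5^9 + (-2)·ω_5^12

X[3] = -1.6180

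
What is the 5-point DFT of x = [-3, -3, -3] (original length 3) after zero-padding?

Original 3-point DFT: [-9, 0, 0]
Zero-padded 5-point DFT provides frequency interpolation.

DFT_5([x, 0, ...]) = [-9, -1.5000+4.6165i, -1.5000-1.0898i, -1.5000+1.0898i, -1.5000-4.6165i]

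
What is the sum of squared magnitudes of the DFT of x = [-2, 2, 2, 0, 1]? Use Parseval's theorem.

Parseval: Σ|x[n]|² = (1/N)Σ|X[k]|², so Σ|X[k]|² = N·Σ|x[n]|² = 5·13.0000

Σ|X[k]|² = N·Σ|x[n]|² = 5·13.0000 = 65.0000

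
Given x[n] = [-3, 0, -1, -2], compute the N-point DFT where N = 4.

X[k] = Σ(n=0 to 3) x[n] · ω_4^(nk)
where ω_4 = e^(-2πi/4)

Computing each X[k]:
X[0] = -6
X[1] = -2-2i
X[2] = -2
X[3] = -2+2i

X = [-6, -2-2i, -2, -2+2i]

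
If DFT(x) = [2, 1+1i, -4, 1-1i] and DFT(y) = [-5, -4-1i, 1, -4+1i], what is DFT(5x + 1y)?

By linearity: DFT(5x + 1y) = 5·DFT(x) + 1·DFT(y)
= 5·[2, 1+1i, -4, 1-1i] + 1·[-5, -4-1i, 1, -4+1i]

Computing element-wise:
Z[0] = 5·(2) + 1·(-5) = 5
Z[1] = 5·(1+1i) + 1·(-4-1i) = 1+4i
Z[2] = 5·(-4) + 1·(1) = -19
Z[3] = 5·(1-1i) + 1·(-4+1i) = 1-4i

DFT(5x + 1y) = 5·X + 1·Y = [5, 1+4i, -19, 1-4i]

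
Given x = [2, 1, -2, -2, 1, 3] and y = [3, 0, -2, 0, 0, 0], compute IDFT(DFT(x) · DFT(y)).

(x ⊛ y)[n] = Σ(m=0 to 5) x[m] · y[(n-m) mod 6]

Computing each output sample:
(x ⊛ y)[0] = 4
(x ⊛ y)[1] = -3
(x ⊛ y)[2] = -10
(x ⊛ y)[3] = -8
(x ⊛ y)[4] = 7
(x ⊛ y)[5] = 13

x ⊛ y = [4, -3, -10, -8, 7, 13]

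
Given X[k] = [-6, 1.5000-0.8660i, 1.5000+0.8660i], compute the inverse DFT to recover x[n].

x[n] = (1/3) Σ(k=0 to 2) X[k] · e^(2πikn/3)

Computing each x[n]:
x[0] = -1
x[1] = -2
x[2] = -3

x = [-1, -2, -3]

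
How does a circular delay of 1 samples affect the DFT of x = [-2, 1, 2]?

Time shift by 1: X_shifted[k] = ω_3^(1k) · X[k]
Shifted x = [2, -2, 1]

DFT(x[n-1]) = [1, 2.5000+2.5981i, 2.5000-2.5981i]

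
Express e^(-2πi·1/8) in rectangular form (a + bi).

ω_8^1 = e^(-2πi·1/8)
= cos(-2π·1/8) + i·sin(-2π·1/8)
= cos(-2π/8) + i·sin(-2π/8)

ω_8^1 = cos(-2π/8) + i·sin(-2π/8) = 0.7071-0.7071i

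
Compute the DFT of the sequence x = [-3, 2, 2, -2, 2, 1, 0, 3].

X[k] = Σ(n=0 to 7) x[n] · ω_8^(nk)
where ω_8 = e^(-2πi/8)

Computing each X[k]:
X[0] = 5
X[1] = -0.7574+0.8284i
X[2] = -3-2i
X[3] = -9.2426+4.8284i
X[4] = -3
X[5] = -9.2426-4.8284i
X[6] = -3+2i
X[7] = -0.7574-0.8284i

X = [5, -0.7574+0.8284i, -3-2i, -9.2426+4.8284i, -3, -9.2426-4.8284i, -3+2i, -0.7574-0.8284i]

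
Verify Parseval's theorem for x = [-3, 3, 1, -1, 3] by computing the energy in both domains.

Time domain:
Σ|x[n]|² = |-3|² + |3|² + |1|² + |-1|² + |3|² = 29.0000

Frequency domain:
(1/5)Σ|X[k]|² = (1/5)(|3|² + |-1.1459-1.1756i|² + |-7.8541+1.9021i|² + |-7.8541-1.9021i|² + |-1.1459+1.1756i|²) = (1/5)·145.0000 = 29.0000

Both sides agree, confirming Parseval's theorem.

Σ|x[n]|² = (1/N)Σ|X[k]|² = 29.0000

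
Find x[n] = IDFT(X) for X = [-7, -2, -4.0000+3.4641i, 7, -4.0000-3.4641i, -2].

x[n] = (1/6) Σ(k=0 to 5) X[k] · e^(2πikn/6)

Computing each x[n]:
x[0] = -2
x[1] = -3
x[2] = 2
x[3] = -3
x[4] = 0
x[5] = -1

x = [-2, -3, 2, -3, 0, -1]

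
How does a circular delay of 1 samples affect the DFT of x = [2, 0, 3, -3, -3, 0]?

Time shift by 1: X_shifted[k] = ω_6^(1k) · X[k]
Shifted x = [0, 2, 0, 3, -3, -3]

DFT(x[n-1]) = [-1, -2.0000-6.9282i, 5.0000-1.7321i, -5, 5.0000+1.7321i, -2.0000+6.9282i]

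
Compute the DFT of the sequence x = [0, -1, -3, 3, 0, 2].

X[k] = Σ(n=0 to 5) x[n] · ω_6^(nk)
where ω_6 = e^(-2πi/6)

Computing each X[k]:
X[0] = 1
X[1] = -1.0000+5.1962i
X[2] = 4
X[3] = -7
X[4] = 4
X[5] = -1.0000-5.1962i

X = [1, -1.0000+5.1962i, 4, -7, 4, -1.0000-5.1962i]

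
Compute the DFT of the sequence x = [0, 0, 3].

X[k] = Σ(n=0 to 2) x[n] · ω_3^(nk)
where ω_3 = e^(-2πi/3)

Computing each X[k]:
X[0] = 3
X[1] = -1.5000+2.5981i
X[2] = -1.5000-2.5981i

X = [3, -1.5000+2.5981i, -1.5000-2.5981i]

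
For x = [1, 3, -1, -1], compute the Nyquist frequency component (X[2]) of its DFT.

X[2] = Σ(n=0 to 3) x[n] · ω_4^(2n) where ω_4 = e^(-2πi/4)
= (1)·ω_4^0 + (3)·ω_4^2 + (-1)·ω_4^4 + (-1)·ω_4^6

X[2] = -2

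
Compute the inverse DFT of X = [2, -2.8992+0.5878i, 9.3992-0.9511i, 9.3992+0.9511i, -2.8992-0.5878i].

x[n] = (1/5) Σ(k=0 to 4) X[k] · e^(2πikn/5)

Computing each x[n]:
x[0] = 3
x[1] = -3
x[2] = 2
x[3] = 3
x[4] = -3

x = [3, -3, 2, 3, -3]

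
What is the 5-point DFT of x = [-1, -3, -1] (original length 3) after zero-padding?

Original 3-point DFT: [-5, 1.0000+1.7321i, 1.0000-1.7321i]
Zero-padded 5-point DFT provides frequency interpolation.

DFT_5([x, 0, ...]) = [-5, -1.1180+3.4410i, 1.1180+0.8123i, 1.1180-0.8123i, -1.1180-3.4410i]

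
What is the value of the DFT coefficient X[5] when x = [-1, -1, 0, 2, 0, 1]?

X[5] = Σ(n=0 to 5) x[n] · ω_6^(5n) where ω_6 = e^(-2πi/6)
= (-1)·ω_6^0 + (-1)·ω_6^5 + (0)·ω_6^10 + (2)·ω_6^15 + (0)·ω_6^20 + (1)·ω_6^25

X[5] = -3.0000-1.7321i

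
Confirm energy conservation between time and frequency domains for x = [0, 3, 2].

Time domain:
Σ|x[n]|² = |0|² + |3|² + |2|² = 13.0000

Frequency domain:
(1/3)Σ|X[k]|² = (1/3)(|5|² + |-2.5000-0.8660i|² + |-2.5000+0.8660i|²) = (1/3)·39.0000 = 13.0000

Both sides agree, confirming Parseval's theorem.

Σ|x[n]|² = (1/N)Σ|X[k]|² = 13.0000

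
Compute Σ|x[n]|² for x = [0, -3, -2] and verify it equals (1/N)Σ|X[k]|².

Time domain:
Σ|x[n]|² = |0|² + |-3|² + |-2|² = 13.0000

Frequency domain:
(1/3)Σ|X[k]|² = (1/3)(|-5|² + |2.5000+0.8660i|² + |2.5000-0.8660i|²) = (1/3)·39.0000 = 13.0000

Both sides agree, confirming Parseval's theorem.

Σ|x[n]|² = (1/N)Σ|X[k]|² = 13.0000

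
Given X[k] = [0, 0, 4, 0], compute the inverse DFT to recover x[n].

x[n] = (1/4) Σ(k=0 to 3) X[k] · e^(2πikn/4)

Computing each x[n]:
x[0] = 1
x[1] = -1
x[2] = 1
x[3] = -1

x = [1, -1, 1, -1]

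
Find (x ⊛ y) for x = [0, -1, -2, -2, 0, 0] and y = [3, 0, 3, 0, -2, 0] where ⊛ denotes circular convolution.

(x ⊛ y)[n] = Σ(m=0 to 5) x[m] · y[(n-m) mod 6]

Computing each output sample:
(x ⊛ y)[0] = 4
(x ⊛ y)[1] = 1
(x ⊛ y)[2] = -6
(x ⊛ y)[3] = -9
(x ⊛ y)[4] = -6
(x ⊛ y)[5] = -4

x ⊛ y = [4, 1, -6, -9, -6, -4]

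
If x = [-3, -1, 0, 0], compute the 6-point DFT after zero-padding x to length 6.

Original 4-point DFT: [-4, -3+1i, -2, -3-1i]
Zero-padded 6-point DFT provides frequency interpolation.

DFT_6([x, 0, ...]) = [-4, -3.5000+0.8660i, -2.5000+0.8660i, -2, -2.5000-0.8660i, -3.5000-0.8660i]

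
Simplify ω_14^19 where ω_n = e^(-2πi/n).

Since ω_14^14 = 1, powers reduce modulo 14.
19 mod 14 = 5
So ω_14^19 = ω_14^5 = e^(-2πi·5/14)

ω_14^19 = ω_14^5 = -0.6235-0.7818i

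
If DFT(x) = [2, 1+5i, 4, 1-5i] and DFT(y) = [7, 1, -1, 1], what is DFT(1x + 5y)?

By linearity: DFT(1x + 5y) = 1·DFT(x) + 5·DFT(y)
= 1·[2, 1+5i, 4, 1-5i] + 5·[7, 1, -1, 1]

Computing element-wise:
Z[0] = 1·(2) + 5·(7) = 37
Z[1] = 1·(1+5i) + 5·(1) = 6+5i
Z[2] = 1·(4) + 5·(-1) = -1
Z[3] = 1·(1-5i) + 5·(1) = 6-5i

DFT(1x + 5y) = 1·X + 5·Y = [37, 6+5i, -1, 6-5i]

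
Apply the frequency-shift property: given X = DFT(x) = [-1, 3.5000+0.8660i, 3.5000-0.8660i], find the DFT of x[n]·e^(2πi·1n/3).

Modulation property: DFT(ω_3^(-1n)·x[n]) = X[(k-1) mod 3], so circularly shift X by 1 positions.

X[k-1] = [3.5000-0.8660i, -1, 3.5000+0.8660i]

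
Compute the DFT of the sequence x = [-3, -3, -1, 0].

X[k] = Σ(n=0 to 3) x[n] · ω_4^(nk)
where ω_4 = e^(-2πi/4)

Computing each X[k]:
X[0] = -7
X[1] = -2+3i
X[2] = -1
X[3] = -2-3i

X = [-7, -2+3i, -1, -2-3i]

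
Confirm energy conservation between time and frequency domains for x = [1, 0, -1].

Time domain:
Σ|x[n]|² = |1|² + |0|² + |-1|² = 2.0000

Frequency domain:
(1/3)Σ|X[k]|² = (1/3)(|0|² + |1.5000-0.8660i|² + |1.5000+0.8660i|²) = (1/3)·6.0000 = 2.0000

Both sides agree, confirming Parseval's theorem.

Σ|x[n]|² = (1/N)Σ|X[k]|² = 2.0000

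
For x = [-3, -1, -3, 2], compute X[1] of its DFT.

X[1] = Σ(n=0 to 3) x[n] · ω_4^(1n) where ω_4 = e^(-2πi/4)
= (-3)·ω_4^0 + (-1)·ω_4^1 + (-3)·ω_4^2 + (2)·ω_4^3

X[1] = 3i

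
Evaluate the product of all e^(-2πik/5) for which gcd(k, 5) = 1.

The primitive 5th roots of unity are ω_5^k for k coprime to 5: k ∈ {1, 2, 3, 4}
Their product equals the constant term of the cyclotomic polynomial Φ_5(x) up to sign.
For n ≥ 3, the product of all primitive nth roots of unity is 1. (For n=1 it is 1; for n=2 it is -1.)

1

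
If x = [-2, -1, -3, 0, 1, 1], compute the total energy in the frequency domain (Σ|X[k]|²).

Parseval: Σ|x[n]|² = (1/N)Σ|X[k]|², so Σ|X[k]|² = N·Σ|x[n]|² = 6·16.0000

Σ|X[k]|² = N·Σ|x[n]|² = 6·16.0000 = 96.0000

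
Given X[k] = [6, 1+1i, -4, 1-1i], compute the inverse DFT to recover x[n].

x[n] = (1/4) Σ(k=0 to 3) X[k] · e^(2πikn/4)

Computing each x[n]:
x[0] = 1
x[1] = 2
x[2] = 0
x[3] = 3

x = [1, 2, 0, 3]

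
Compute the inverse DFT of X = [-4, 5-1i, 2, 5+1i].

x[n] = (1/4) Σ(k=0 to 3) X[k] · e^(2πikn/4)

Computing each x[n]:
x[0] = 2
x[1] = -1
x[2] = -3
x[3] = -2

x = [2, -1, -3, -2]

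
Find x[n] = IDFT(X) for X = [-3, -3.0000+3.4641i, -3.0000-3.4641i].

x[n] = (1/3) Σ(k=0 to 2) X[k] · e^(2πikn/3)

Computing each x[n]:
x[0] = -3
x[1] = -2
x[2] = 2

x = [-3, -2, 2]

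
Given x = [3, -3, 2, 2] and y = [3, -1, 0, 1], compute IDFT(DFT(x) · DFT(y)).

(x ⊛ y)[n] = Σ(m=0 to 3) x[m] · y[(n-m) mod 4]

Computing each output sample:
(x ⊛ y)[0] = 4
(x ⊛ y)[1] = -10
(x ⊛ y)[2] = 11
(x ⊛ y)[3] = 7

x ⊛ y = [4, -10, 11, 7]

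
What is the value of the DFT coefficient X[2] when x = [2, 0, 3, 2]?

X[2] = Σ(n=0 to 3) x[n] · ω_4^(2n) where ω_4 = e^(-2πi/4)
= (2)·ω_4^0 + (0)·ω_4^2 + (3)·ω_4^4 + (2)·ω_4^6

X[2] = 3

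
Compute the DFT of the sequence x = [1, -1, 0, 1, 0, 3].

X[k] = Σ(n=0 to 5) x[n] · ω_6^(nk)
where ω_6 = e^(-2πi/6)

Computing each X[k]:
X[0] = 4
X[1] = 1.0000+3.4641i
X[2] = 1.0000+3.4641i
X[3] = -2
X[4] = 1.0000-3.4641i
X[5] = 1.0000-3.4641i

X = [4, 1.0000+3.4641i, 1.0000+3.4641i, -2, 1.0000-3.4641i, 1.0000-3.4641i]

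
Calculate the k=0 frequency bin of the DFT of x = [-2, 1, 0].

X[0] = Σ(n=0 to 2) x[n] · ω_3^0 = Σ x[n]
= (-2) + (1) + (0)

X[0] = -1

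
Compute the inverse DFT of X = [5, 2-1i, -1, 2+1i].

x[n] = (1/4) Σ(k=0 to 3) X[k] · e^(2πikn/4)

Computing each x[n]:
x[0] = 2
x[1] = 2
x[2] = 0
x[3] = 1

x = [2, 2, 0, 1]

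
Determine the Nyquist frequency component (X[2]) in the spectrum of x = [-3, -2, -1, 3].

X[2] = Σ(n=0 to 3) x[n] · ω_4^(2n) where ω_4 = e^(-2πi/4)
= (-3)·ω_4^0 + (-2)·ω_4^2 + (-1)·ω_4^4 + (3)·ω_4^6

X[2] = -5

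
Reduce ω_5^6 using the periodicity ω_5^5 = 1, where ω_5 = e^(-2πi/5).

Since ω_5^5 = 1, powers reduce modulo 5.
6 mod 5 = 1
So ω_5^6 = ω_5^1 = e^(-2πi·1/5)

ω_5^6 = ω_5^1 = 0.3090-0.9511i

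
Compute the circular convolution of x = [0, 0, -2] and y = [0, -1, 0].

(x ⊛ y)[n] = Σ(m=0 to 2) x[m] · y[(n-m) mod 3]

Computing each output sample:
(x ⊛ y)[0] = 2
(x ⊛ y)[1] = 0
(x ⊛ y)[2] = 0

x ⊛ y = [2, 0, 0]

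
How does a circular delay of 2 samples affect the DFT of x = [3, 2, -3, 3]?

Time shift by 2: X_shifted[k] = ω_4^(2k) · X[k]
Shifted x = [-3, 3, 3, 2]

DFT(x[n-2]) = [5, -6-1i, -5, -6+1i]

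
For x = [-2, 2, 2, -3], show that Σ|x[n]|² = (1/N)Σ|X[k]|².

Time domain:
Σ|x[n]|² = |-2|² + |2|² + |2|² + |-3|² = 21.0000

Frequency domain:
(1/4)Σ|X[k]|² = (1/4)(|-1|² + |-4-5i|² + |1|² + |-4+5i|²) = (1/4)·84.0000 = 21.0000

Both sides agree, confirming Parseval's theorem.

Σ|x[n]|² = (1/N)Σ|X[k]|² = 21.0000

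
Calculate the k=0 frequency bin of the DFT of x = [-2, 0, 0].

X[0] = Σ(n=0 to 2) x[n] · ω_3^0 = Σ x[n]
= (-2) + (0) + (0)

X[0] = -2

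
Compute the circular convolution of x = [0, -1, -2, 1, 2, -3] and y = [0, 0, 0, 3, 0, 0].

(x ⊛ y)[n] = Σ(m=0 to 5) x[m] · y[(n-m) mod 6]

Computing each output sample:
(x ⊛ y)[0] = 3
(x ⊛ y)[1] = 6
(x ⊛ y)[2] = -9
(x ⊛ y)[3] = 0
(x ⊛ y)[4] = -3
(x ⊛ y)[5] = -6

x ⊛ y = [3, 6, -9, 0, -3, -6]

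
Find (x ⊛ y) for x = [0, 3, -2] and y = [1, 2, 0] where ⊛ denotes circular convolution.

(x ⊛ y)[n] = Σ(m=0 to 2) x[m] · y[(n-m) mod 3]

Computing each output sample:
(x ⊛ y)[0] = -4
(x ⊛ y)[1] = 3
(x ⊛ y)[2] = 4

x ⊛ y = [-4, 3, 4]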